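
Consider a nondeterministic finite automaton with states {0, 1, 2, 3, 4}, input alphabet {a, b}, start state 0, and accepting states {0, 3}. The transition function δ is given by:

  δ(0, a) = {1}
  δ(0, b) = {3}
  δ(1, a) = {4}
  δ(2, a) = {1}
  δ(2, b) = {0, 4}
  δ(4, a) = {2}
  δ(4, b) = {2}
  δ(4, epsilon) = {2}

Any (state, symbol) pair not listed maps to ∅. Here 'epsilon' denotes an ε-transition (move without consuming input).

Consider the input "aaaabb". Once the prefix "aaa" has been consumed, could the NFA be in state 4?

Start in {0}.
Read 'a': {0} → {1}.
Read 'a': {1} → {2, 4}.
Read 'a': {2, 4} → {1, 2}.
State 4 is not in {1, 2}.

No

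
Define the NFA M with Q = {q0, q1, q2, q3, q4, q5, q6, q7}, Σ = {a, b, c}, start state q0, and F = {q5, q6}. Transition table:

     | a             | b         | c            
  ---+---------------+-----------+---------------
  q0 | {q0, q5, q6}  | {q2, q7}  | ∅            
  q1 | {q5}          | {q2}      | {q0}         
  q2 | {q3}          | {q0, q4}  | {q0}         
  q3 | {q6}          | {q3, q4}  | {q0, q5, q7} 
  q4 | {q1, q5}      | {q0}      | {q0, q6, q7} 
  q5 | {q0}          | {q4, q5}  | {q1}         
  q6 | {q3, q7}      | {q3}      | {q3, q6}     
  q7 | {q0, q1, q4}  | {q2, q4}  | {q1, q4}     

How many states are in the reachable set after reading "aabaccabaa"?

6

Start in {q0}.
Read 'a': {q0} → {q0, q5, q6}.
Read 'a': {q0, q5, q6} → {q0, q3, q5, q6, q7}.
Read 'b': {q0, q3, q5, q6, q7} → {q2, q3, q4, q5, q7}.
Read 'a': {q2, q3, q4, q5, q7} → {q0, q1, q3, q4, q5, q6}.
Read 'c': {q0, q1, q3, q4, q5, q6} → {q0, q1, q3, q5, q6, q7}.
Read 'c': {q0, q1, q3, q5, q6, q7} → {q0, q1, q3, q4, q5, q6, q7}.
Read 'a': {q0, q1, q3, q4, q5, q6, q7} → {q0, q1, q3, q4, q5, q6, q7}.
Read 'b': {q0, q1, q3, q4, q5, q6, q7} → {q0, q2, q3, q4, q5, q7}.
Read 'a': {q0, q2, q3, q4, q5, q7} → {q0, q1, q3, q4, q5, q6}.
Read 'a': {q0, q1, q3, q4, q5, q6} → {q0, q1, q3, q5, q6, q7}.
That set has 6 states.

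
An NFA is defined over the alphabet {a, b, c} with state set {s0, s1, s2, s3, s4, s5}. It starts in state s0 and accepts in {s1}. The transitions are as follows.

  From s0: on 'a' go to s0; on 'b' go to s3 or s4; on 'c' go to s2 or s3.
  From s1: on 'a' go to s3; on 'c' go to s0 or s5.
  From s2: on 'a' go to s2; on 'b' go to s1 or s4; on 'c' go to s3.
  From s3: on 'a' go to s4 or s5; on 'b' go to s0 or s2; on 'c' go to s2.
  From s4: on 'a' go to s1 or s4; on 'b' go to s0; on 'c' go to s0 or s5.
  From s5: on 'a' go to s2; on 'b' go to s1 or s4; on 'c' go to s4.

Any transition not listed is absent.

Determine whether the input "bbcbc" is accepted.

Start in {s0}.
Read 'b': s0→{s3, s4}; now {s3, s4}.
Read 'b': s3→{s0, s2}, s4→{s0}; now {s0, s2}.
Read 'c': s0→{s2, s3}, s2→{s3}; now {s2, s3}.
Read 'b': s2→{s1, s4}, s3→{s0, s2}; now {s0, s1, s2, s4}.
Read 'c': s0→{s2, s3}, s1→{s0, s5}, s2→{s3}, s4→{s0, s5}; now {s0, s2, s3, s5}.
The final set {s0, s2, s3, s5} contains no accepting state.

No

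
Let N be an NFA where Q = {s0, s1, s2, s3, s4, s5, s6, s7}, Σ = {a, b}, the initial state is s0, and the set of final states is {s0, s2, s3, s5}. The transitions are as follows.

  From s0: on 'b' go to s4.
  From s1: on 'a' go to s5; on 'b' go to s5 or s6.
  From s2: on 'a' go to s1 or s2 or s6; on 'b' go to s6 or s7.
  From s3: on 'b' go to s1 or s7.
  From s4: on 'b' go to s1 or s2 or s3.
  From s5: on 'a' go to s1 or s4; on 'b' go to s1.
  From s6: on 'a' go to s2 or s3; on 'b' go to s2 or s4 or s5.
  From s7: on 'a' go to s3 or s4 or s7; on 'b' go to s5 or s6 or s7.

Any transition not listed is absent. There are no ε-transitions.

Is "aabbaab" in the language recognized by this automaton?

No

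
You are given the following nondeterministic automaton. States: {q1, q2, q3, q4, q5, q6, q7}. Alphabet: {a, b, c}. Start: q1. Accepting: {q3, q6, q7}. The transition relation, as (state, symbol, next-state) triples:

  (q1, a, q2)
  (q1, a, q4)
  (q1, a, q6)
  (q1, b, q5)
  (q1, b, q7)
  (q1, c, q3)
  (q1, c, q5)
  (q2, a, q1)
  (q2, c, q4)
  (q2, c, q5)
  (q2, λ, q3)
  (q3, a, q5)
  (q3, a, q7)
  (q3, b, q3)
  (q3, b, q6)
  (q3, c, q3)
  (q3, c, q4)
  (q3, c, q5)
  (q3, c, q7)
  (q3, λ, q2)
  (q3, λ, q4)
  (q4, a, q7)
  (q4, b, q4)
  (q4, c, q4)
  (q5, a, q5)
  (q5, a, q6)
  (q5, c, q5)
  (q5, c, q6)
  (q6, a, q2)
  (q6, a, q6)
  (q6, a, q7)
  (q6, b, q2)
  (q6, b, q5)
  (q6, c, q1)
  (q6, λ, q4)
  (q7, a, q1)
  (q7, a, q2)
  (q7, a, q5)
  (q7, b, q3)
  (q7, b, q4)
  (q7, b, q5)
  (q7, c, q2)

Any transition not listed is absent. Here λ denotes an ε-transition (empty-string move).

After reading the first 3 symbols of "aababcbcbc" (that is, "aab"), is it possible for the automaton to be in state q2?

Start in {q1}.
Read 'a': q1→{q2, q4, q6}; union {q2, q4, q6}; ε-closure = {q2, q3, q4, q6}.
Read 'a': q2→{q1}, q3→{q5, q7}, q4→{q7}, q6→{q2, q6, q7}; union {q1, q2, q5, q6, q7}; ε-closure = {q1, q2, q3, q4, q5, q6, q7}.
Read 'b': q1→{q5, q7}, q2→∅, q3→{q3, q6}, q4→{q4}, q5→∅, q6→{q2, q5}, q7→{q3, q4, q5}; now {q2, q3, q4, q5, q6, q7}.
State q2 is in {q2, q3, q4, q5, q6, q7}.

Yes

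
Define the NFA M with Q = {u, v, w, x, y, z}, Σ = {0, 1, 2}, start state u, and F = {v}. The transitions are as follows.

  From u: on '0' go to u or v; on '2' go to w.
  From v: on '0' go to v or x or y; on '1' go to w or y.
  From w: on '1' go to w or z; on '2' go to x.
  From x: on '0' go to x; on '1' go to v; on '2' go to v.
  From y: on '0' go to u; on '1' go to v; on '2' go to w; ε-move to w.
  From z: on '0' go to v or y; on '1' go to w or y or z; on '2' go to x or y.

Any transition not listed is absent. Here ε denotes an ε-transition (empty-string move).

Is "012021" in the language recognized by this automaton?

No

Start in {u}.
Read '0': {u} → {u, v}.
Read '1': {u, v} → {w, y}.
Read '2': {w, y} → {w, x}.
Read '0': {w, x} → {x}.
Read '2': {x} → {v}.
Read '1': {v} → {w, y}.
The final set {w, y} contains no accepting state.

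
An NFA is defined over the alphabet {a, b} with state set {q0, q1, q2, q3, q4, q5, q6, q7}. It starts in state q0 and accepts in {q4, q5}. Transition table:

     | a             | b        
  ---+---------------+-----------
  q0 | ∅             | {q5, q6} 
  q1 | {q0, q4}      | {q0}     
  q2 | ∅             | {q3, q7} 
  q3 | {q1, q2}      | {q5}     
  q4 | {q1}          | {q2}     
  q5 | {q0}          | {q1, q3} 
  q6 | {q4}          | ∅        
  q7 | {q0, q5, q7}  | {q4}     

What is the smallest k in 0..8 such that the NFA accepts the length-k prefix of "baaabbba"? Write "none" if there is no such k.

Start in {q0}.
Read 'b': q0→{q5, q6}; now {q5, q6}.
None of the earlier sets intersect F, but {q5, q6} does.

1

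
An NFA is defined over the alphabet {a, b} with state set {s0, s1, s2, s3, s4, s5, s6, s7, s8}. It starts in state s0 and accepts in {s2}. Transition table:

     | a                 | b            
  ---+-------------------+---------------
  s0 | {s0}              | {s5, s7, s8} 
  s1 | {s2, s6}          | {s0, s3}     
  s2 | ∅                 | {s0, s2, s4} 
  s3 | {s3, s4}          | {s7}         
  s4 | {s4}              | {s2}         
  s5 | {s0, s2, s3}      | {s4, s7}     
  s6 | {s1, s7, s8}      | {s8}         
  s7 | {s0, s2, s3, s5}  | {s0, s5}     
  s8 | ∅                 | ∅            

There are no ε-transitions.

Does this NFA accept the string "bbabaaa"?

Start in {s0}.
Read 'b': {s0} → {s5, s7, s8}.
Read 'b': {s5, s7, s8} → {s0, s4, s5, s7}.
Read 'a': {s0, s4, s5, s7} → {s0, s2, s3, s4, s5}.
Read 'b': {s0, s2, s3, s4, s5} → {s0, s2, s4, s5, s7, s8}.
Read 'a': {s0, s2, s4, s5, s7, s8} → {s0, s2, s3, s4, s5}.
Read 'a': {s0, s2, s3, s4, s5} → {s0, s2, s3, s4}.
Read 'a': {s0, s2, s3, s4} → {s0, s3, s4}.
The final set {s0, s3, s4} contains no accepting state.

No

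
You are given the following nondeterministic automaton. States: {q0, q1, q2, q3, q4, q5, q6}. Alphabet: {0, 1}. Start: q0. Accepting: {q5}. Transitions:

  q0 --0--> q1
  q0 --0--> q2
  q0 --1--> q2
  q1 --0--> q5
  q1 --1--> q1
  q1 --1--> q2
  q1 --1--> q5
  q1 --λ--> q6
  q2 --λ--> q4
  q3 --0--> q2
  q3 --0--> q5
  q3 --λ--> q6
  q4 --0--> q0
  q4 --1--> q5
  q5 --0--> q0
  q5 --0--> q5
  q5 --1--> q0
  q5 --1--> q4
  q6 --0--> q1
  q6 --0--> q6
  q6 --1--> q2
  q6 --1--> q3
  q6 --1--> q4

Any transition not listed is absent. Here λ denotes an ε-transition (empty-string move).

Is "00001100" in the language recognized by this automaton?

Start in {q0}.
Read '0': q0→{q1, q2}; union {q1, q2}; ε-closure = {q1, q2, q4, q6}.
Read '0': q1→{q5}, q2→∅, q4→{q0}, q6→{q1, q6}; now {q0, q1, q5, q6}.
Read '0': q0→{q1, q2}, q1→{q5}, q5→{q0, q5}, q6→{q1, q6}; union {q0, q1, q2, q5, q6}; ε-closure = {q0, q1, q2, q4, q5, q6}.
Read '0': q0→{q1, q2}, q1→{q5}, q2→∅, q4→{q0}, q5→{q0, q5}, q6→{q1, q6}; union {q0, q1, q2, q5, q6}; ε-closure = {q0, q1, q2, q4, q5, q6}.
Read '1': q0→{q2}, q1→{q1, q2, q5}, q2→∅, q4→{q5}, q5→{q0, q4}, q6→{q2, q3, q4}; union {q0, q1, q2, q3, q4, q5}; ε-closure = {q0, q1, q2, q3, q4, q5, q6}.
Read '1': q0→{q2}, q1→{q1, q2, q5}, q2→∅, q3→∅, q4→{q5}, q5→{q0, q4}, q6→{q2, q3, q4}; union {q0, q1, q2, q3, q4, q5}; ε-closure = {q0, q1, q2, q3, q4, q5, q6}.
Read '0': q0→{q1, q2}, q1→{q5}, q2→∅, q3→{q2, q5}, q4→{q0}, q5→{q0, q5}, q6→{q1, q6}; union {q0, q1, q2, q5, q6}; ε-closure = {q0, q1, q2, q4, q5, q6}.
Read '0': q0→{q1, q2}, q1→{q5}, q2→∅, q4→{q0}, q5→{q0, q5}, q6→{q1, q6}; union {q0, q1, q2, q5, q6}; ε-closure = {q0, q1, q2, q4, q5, q6}.
The final set {q0, q1, q2, q4, q5, q6} contains the accepting state q5.

Yes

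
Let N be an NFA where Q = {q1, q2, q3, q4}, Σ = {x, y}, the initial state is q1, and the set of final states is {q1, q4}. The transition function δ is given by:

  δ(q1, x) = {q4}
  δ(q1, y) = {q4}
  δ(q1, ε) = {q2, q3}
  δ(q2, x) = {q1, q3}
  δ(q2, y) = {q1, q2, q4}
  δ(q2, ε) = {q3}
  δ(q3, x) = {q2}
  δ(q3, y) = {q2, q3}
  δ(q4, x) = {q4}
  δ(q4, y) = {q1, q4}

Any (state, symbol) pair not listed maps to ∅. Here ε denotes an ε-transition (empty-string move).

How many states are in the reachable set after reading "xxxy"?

Start: ε-closure({q1}) = {q1, q2, q3}.
Read 'x': {q1, q2, q3} → {q1, q2, q3, q4}.
Read 'x': {q1, q2, q3, q4} → {q1, q2, q3, q4}.
Read 'x': {q1, q2, q3, q4} → {q1, q2, q3, q4}.
Read 'y': {q1, q2, q3, q4} → {q1, q2, q3, q4}.
That set has 4 states.

4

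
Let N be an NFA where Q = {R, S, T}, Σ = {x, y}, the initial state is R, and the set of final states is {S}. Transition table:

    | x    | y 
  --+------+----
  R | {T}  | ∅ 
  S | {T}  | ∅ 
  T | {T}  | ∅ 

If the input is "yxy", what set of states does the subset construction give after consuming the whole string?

∅

Start in {R}.
Read 'y': R→∅; now ∅.
The set is empty and remains empty for the remaining 2 symbols.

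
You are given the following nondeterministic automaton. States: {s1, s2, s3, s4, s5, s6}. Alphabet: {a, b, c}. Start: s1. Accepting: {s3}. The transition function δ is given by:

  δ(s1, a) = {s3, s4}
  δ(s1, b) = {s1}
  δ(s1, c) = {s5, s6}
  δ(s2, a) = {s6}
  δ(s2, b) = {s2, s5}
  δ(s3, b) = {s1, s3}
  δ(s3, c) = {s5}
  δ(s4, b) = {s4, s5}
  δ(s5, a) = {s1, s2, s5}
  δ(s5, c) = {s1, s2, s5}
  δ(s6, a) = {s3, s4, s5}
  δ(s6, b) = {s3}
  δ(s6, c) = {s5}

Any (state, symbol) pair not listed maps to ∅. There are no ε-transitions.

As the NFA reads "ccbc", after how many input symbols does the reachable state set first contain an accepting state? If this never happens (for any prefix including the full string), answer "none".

none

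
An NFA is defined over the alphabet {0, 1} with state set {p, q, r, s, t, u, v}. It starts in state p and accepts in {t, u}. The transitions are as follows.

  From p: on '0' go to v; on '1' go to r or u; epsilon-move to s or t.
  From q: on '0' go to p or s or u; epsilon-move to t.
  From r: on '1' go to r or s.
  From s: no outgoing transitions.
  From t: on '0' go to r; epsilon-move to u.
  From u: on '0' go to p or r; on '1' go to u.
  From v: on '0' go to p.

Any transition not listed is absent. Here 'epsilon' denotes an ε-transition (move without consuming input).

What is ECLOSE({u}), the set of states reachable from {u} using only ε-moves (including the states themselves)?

{u}

Begin with {u}.
No ε-moves leave this set, so the closure equals the set itself.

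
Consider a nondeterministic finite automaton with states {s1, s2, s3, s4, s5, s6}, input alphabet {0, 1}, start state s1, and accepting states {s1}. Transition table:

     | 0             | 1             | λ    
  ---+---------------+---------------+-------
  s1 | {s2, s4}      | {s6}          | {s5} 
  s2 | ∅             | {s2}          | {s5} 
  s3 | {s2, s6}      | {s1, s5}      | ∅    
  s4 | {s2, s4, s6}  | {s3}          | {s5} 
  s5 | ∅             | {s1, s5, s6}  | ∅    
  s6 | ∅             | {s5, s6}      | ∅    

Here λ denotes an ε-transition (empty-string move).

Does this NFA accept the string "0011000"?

No

Start: ε-closure({s1}) = {s1, s5}.
Read '0': s1→{s2, s4}, s5→∅; union {s2, s4}; ε-closure = {s2, s4, s5}.
Read '0': s2→∅, s4→{s2, s4, s6}, s5→∅; union {s2, s4, s6}; ε-closure = {s2, s4, s5, s6}.
Read '1': s2→{s2}, s4→{s3}, s5→{s1, s5, s6}, s6→{s5, s6}; now {s1, s2, s3, s5, s6}.
Read '1': s1→{s6}, s2→{s2}, s3→{s1, s5}, s5→{s1, s5, s6}, s6→{s5, s6}; now {s1, s2, s5, s6}.
Read '0': s1→{s2, s4}, s2→∅, s5→∅, s6→∅; union {s2, s4}; ε-closure = {s2, s4, s5}.
Read '0': s2→∅, s4→{s2, s4, s6}, s5→∅; union {s2, s4, s6}; ε-closure = {s2, s4, s5, s6}.
Read '0': s2→∅, s4→{s2, s4, s6}, s5→∅, s6→∅; union {s2, s4, s6}; ε-closure = {s2, s4, s5, s6}.
The final set {s2, s4, s5, s6} contains no accepting state.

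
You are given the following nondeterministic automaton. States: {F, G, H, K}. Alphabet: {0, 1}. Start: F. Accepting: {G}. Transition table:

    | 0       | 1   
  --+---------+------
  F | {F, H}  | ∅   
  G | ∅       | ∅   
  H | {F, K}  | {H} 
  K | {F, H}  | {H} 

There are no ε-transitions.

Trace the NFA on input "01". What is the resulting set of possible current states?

{H}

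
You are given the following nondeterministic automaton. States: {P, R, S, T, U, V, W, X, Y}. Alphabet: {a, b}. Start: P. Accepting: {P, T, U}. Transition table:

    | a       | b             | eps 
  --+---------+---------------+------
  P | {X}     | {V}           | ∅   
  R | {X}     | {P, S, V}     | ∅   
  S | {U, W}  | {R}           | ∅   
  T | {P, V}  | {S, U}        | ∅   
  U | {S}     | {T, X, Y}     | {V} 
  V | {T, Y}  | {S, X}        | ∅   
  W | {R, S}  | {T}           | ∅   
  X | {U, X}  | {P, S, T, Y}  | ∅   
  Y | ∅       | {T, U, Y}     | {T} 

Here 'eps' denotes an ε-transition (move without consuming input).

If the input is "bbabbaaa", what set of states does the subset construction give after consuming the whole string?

{P, R, S, T, U, V, W, X, Y}

Start in {P}.
Read 'b': P→{V}; now {V}.
Read 'b': V→{S, X}; now {S, X}.
Read 'a': S→{U, W}, X→{U, X}; union {U, W, X}; ε-closure = {U, V, W, X}.
Read 'b': U→{T, X, Y}, V→{S, X}, W→{T}, X→{P, S, T, Y}; now {P, S, T, X, Y}.
Read 'b': P→{V}, S→{R}, T→{S, U}, X→{P, S, T, Y}, Y→{T, U, Y}; now {P, R, S, T, U, V, Y}.
Read 'a': P→{X}, R→{X}, S→{U, W}, T→{P, V}, U→{S}, V→{T, Y}, Y→∅; now {P, S, T, U, V, W, X, Y}.
Read 'a': P→{X}, S→{U, W}, T→{P, V}, U→{S}, V→{T, Y}, W→{R, S}, X→{U, X}, Y→∅; now {P, R, S, T, U, V, W, X, Y}.
Read 'a': P→{X}, R→{X}, S→{U, W}, T→{P, V}, U→{S}, V→{T, Y}, W→{R, S}, X→{U, X}, Y→∅; now {P, R, S, T, U, V, W, X, Y}.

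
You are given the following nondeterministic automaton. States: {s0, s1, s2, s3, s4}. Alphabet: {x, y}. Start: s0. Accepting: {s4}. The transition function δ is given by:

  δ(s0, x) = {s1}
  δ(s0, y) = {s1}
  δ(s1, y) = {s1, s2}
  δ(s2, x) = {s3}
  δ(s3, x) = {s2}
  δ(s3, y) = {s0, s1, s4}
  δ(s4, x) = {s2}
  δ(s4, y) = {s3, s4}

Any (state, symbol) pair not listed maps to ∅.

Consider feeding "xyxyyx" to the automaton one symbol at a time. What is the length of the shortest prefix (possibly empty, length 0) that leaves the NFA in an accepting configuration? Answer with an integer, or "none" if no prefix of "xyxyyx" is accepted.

4

Start in {s0}.
Read 'x': {s0} → {s1}.
Read 'y': {s1} → {s1, s2}.
Read 'x': {s1, s2} → {s3}.
Read 'y': {s3} → {s0, s1, s4}.
None of the earlier sets intersect F, but {s0, s1, s4} does.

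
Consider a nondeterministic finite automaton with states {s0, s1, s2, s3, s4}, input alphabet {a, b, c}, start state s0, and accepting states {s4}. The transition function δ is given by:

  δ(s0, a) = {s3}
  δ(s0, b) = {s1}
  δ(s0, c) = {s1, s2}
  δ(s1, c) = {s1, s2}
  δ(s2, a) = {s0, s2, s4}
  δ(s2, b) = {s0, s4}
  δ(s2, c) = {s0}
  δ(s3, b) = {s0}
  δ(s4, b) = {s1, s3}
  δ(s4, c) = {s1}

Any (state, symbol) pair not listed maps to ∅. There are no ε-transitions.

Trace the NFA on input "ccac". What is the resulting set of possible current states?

{s0, s1, s2}

Start in {s0}.
Read 'c': {s0} → {s1, s2}.
Read 'c': {s1, s2} → {s0, s1, s2}.
Read 'a': {s0, s1, s2} → {s0, s2, s3, s4}.
Read 'c': {s0, s2, s3, s4} → {s0, s1, s2}.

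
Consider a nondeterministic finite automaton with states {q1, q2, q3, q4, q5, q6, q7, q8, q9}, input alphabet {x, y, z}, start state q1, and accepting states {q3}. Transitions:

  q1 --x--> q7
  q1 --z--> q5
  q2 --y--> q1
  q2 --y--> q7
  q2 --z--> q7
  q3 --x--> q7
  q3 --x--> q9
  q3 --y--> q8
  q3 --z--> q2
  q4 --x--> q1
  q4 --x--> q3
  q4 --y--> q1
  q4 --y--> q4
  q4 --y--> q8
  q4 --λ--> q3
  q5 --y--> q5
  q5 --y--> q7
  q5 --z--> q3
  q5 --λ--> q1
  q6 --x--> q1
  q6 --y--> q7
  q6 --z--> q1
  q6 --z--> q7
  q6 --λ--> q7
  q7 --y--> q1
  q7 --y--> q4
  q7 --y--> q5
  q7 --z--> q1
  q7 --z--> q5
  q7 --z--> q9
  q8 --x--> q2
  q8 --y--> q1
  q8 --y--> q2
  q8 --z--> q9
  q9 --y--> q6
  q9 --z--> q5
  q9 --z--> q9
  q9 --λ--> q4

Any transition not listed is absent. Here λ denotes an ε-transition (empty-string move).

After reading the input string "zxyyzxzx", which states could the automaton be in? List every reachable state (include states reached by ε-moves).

Start in {q1}.
Read 'z': {q1} → {q1, q5}.
Read 'x': {q1, q5} → {q7}.
Read 'y': {q7} → {q1, q3, q4, q5}.
Read 'y': {q1, q3, q4, q5} → {q1, q3, q4, q5, q7, q8}.
Read 'z': {q1, q3, q4, q5, q7, q8} → {q1, q2, q3, q4, q5, q9}.
Read 'x': {q1, q2, q3, q4, q5, q9} → {q1, q3, q4, q7, q9}.
Read 'z': {q1, q3, q4, q7, q9} → {q1, q2, q3, q4, q5, q9}.
Read 'x': {q1, q2, q3, q4, q5, q9} → {q1, q3, q4, q7, q9}.

{q1, q3, q4, q7, q9}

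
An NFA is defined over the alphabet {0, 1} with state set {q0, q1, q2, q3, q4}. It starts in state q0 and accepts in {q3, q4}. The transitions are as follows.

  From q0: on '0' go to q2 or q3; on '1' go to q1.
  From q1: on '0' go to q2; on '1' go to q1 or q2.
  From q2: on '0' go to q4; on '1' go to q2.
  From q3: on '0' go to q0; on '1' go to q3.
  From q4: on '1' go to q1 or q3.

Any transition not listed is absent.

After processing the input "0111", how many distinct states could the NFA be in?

2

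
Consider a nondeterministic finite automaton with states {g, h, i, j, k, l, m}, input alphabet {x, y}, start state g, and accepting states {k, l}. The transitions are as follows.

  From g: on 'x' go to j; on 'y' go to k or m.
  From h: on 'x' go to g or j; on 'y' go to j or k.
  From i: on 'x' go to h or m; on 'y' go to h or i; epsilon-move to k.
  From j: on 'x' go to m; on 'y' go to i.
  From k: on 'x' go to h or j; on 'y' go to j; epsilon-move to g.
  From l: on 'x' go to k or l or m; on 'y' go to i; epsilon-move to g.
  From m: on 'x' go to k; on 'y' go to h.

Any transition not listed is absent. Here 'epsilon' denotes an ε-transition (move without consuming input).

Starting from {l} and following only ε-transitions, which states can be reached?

Begin with {l}.
ε-move l → g; add g.

{g, l}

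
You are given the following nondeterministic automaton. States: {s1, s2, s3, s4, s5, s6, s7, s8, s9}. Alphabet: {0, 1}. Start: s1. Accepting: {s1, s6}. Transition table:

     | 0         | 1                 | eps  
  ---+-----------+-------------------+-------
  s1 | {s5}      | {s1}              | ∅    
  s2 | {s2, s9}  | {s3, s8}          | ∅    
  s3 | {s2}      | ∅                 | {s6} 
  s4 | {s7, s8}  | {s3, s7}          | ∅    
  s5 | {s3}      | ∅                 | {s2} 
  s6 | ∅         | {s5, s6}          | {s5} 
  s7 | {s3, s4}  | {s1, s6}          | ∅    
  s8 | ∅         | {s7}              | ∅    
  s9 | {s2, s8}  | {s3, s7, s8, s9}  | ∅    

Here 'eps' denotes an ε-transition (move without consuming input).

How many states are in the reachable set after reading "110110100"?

7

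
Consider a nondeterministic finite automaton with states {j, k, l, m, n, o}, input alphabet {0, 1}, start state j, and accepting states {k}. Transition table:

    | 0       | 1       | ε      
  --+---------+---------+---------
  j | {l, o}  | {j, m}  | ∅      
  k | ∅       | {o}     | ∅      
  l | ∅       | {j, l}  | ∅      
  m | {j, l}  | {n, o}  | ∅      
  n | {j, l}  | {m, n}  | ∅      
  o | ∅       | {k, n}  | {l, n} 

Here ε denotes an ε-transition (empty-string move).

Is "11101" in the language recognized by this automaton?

Start in {j}.
Read '1': j→{j, m}; now {j, m}.
Read '1': j→{j, m}, m→{n, o}; union {j, m, n, o}; ε-closure = {j, l, m, n, o}.
Read '1': j→{j, m}, l→{j, l}, m→{n, o}, n→{m, n}, o→{k, n}; now {j, k, l, m, n, o}.
Read '0': j→{l, o}, k→∅, l→∅, m→{j, l}, n→{j, l}, o→∅; union {j, l, o}; ε-closure = {j, l, n, o}.
Read '1': j→{j, m}, l→{j, l}, n→{m, n}, o→{k, n}; now {j, k, l, m, n}.
The final set {j, k, l, m, n} contains the accepting state k.

Yes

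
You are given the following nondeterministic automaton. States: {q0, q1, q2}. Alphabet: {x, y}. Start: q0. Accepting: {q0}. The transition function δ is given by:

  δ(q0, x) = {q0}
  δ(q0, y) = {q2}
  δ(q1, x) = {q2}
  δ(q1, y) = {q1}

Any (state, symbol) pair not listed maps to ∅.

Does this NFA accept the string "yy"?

Start in {q0}.
Read 'y': q0→{q2}; now {q2}.
Read 'y': q2→∅; now ∅.
The final set ∅ contains no accepting state.

No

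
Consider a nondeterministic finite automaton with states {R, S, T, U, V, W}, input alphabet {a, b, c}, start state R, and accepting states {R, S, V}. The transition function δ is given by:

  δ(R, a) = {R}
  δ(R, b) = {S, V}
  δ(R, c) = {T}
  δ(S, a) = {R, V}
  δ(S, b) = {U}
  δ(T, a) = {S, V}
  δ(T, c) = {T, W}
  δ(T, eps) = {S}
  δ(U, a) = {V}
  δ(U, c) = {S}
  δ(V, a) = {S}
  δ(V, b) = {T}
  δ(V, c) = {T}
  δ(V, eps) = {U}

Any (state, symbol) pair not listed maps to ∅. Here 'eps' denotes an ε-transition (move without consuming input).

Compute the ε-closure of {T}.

{S, T}

Begin with {T}.
ε-move T → S; add S.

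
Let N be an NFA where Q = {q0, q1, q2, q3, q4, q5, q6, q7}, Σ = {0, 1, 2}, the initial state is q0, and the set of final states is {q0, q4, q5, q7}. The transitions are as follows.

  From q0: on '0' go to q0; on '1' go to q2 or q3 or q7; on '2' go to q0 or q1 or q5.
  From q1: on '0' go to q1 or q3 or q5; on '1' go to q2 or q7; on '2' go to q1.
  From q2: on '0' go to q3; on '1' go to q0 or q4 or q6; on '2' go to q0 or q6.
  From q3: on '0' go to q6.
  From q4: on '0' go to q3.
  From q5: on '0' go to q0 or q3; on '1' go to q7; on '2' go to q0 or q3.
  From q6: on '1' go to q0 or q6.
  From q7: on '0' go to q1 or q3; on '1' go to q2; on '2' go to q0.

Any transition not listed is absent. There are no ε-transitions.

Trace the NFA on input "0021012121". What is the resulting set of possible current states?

{q0, q2, q3, q6, q7}

Start in {q0}.
Read '0': {q0} → {q0}.
Read '0': {q0} → {q0}.
Read '2': {q0} → {q0, q1, q5}.
Read '1': {q0, q1, q5} → {q2, q3, q7}.
Read '0': {q2, q3, q7} → {q1, q3, q6}.
Read '1': {q1, q3, q6} → {q0, q2, q6, q7}.
Read '2': {q0, q2, q6, q7} → {q0, q1, q5, q6}.
Read '1': {q0, q1, q5, q6} → {q0, q2, q3, q6, q7}.
Read '2': {q0, q2, q3, q6, q7} → {q0, q1, q5, q6}.
Read '1': {q0, q1, q5, q6} → {q0, q2, q3, q6, q7}.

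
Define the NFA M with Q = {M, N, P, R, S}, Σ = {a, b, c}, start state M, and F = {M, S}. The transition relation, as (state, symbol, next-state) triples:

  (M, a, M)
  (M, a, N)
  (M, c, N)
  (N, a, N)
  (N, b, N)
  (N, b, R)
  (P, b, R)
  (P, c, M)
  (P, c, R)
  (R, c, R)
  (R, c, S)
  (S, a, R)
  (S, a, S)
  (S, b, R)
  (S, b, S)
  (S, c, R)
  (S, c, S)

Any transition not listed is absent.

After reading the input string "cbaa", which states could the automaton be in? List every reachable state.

Start in {M}.
Read 'c': {M} → {N}.
Read 'b': {N} → {N, R}.
Read 'a': {N, R} → {N}.
Read 'a': {N} → {N}.

{N}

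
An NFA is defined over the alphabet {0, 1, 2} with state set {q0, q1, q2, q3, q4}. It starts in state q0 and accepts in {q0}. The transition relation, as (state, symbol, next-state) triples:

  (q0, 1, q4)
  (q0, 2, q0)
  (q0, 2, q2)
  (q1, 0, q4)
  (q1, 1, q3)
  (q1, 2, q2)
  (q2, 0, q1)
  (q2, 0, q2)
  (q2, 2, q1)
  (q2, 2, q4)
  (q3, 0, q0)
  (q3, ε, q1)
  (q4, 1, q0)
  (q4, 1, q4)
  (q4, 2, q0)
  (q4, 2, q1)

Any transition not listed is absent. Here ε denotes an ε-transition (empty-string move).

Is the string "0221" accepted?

No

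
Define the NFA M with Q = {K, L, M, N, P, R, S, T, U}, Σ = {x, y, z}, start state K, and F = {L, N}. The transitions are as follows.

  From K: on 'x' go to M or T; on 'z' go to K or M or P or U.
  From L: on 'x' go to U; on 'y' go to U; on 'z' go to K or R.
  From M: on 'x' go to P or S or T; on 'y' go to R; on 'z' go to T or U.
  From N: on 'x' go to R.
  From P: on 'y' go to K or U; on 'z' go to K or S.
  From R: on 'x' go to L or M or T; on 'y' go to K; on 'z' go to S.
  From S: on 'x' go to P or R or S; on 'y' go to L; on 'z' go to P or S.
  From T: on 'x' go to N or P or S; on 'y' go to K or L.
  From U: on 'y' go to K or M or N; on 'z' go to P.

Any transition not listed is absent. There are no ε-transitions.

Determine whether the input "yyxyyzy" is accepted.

Start in {K}.
Read 'y': K→∅; now ∅.
The set is empty and remains empty for the remaining 6 symbols.
The final set ∅ contains no accepting state.

No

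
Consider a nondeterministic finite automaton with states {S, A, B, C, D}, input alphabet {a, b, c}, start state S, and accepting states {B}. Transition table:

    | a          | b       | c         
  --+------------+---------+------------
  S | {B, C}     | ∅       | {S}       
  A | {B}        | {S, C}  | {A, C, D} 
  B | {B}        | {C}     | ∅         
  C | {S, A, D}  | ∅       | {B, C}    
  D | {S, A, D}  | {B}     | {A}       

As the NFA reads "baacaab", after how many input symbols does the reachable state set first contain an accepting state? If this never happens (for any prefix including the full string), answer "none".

none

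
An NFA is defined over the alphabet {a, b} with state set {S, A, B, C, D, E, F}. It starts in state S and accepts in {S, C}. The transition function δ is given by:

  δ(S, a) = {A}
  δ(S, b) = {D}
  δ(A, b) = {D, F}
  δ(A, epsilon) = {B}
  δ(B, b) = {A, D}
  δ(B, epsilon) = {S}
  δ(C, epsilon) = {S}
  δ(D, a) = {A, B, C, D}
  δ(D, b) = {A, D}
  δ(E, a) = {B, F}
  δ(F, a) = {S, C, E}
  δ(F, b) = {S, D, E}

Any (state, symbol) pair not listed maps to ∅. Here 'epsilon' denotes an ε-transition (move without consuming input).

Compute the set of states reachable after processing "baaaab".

Start in {S}.
Read 'b': {S} → {D}.
Read 'a': {D} → {S, A, B, C, D}.
Read 'a': {S, A, B, C, D} → {S, A, B, C, D}.
Read 'a': {S, A, B, C, D} → {S, A, B, C, D}.
Read 'a': {S, A, B, C, D} → {S, A, B, C, D}.
Read 'b': {S, A, B, C, D} → {S, A, B, D, F}.

{S, A, B, D, F}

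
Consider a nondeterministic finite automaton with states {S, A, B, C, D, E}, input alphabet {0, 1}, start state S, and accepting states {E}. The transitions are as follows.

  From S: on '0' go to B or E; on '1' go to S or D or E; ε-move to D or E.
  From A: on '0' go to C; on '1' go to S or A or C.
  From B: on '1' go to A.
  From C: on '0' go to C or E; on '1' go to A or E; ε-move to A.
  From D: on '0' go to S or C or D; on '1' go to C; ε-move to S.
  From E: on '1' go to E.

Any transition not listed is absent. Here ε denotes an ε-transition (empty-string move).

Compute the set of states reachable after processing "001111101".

{S, A, C, D, E}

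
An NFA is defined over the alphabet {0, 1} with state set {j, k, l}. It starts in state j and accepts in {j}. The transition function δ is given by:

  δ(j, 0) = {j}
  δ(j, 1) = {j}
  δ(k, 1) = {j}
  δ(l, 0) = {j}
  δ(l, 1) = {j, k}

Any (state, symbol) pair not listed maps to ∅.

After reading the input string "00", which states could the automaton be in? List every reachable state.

{j}

Start in {j}.
Read '0': j→{j}; now {j}.
Read '0': j→{j}; now {j}.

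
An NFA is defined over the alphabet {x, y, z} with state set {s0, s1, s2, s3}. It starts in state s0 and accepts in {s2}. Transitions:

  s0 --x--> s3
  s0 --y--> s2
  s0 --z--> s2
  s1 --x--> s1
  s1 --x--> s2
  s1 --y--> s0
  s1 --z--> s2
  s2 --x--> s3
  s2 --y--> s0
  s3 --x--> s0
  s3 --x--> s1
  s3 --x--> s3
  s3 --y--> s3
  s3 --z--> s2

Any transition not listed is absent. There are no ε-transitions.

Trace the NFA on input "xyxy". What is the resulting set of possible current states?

{s0, s2, s3}

Start in {s0}.
Read 'x': s0→{s3}; now {s3}.
Read 'y': s3→{s3}; now {s3}.
Read 'x': s3→{s0, s1, s3}; now {s0, s1, s3}.
Read 'y': s0→{s2}, s1→{s0}, s3→{s3}; now {s0, s2, s3}.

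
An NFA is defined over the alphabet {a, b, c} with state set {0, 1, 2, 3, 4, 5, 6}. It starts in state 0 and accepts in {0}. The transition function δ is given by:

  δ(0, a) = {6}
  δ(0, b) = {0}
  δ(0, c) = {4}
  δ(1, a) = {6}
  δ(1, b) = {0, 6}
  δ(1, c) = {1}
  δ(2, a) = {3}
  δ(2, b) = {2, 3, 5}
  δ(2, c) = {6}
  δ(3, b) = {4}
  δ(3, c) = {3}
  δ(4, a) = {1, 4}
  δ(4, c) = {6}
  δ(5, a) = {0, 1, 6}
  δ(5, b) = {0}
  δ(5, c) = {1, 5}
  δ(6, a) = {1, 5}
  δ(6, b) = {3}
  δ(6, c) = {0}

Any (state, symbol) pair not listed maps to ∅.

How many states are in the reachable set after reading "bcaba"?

3

Start in {0}.
Read 'b': 0→{0}; now {0}.
Read 'c': 0→{4}; now {4}.
Read 'a': 4→{1, 4}; now {1, 4}.
Read 'b': 1→{0, 6}, 4→∅; now {0, 6}.
Read 'a': 0→{6}, 6→{1, 5}; now {1, 5, 6}.
That set has 3 states.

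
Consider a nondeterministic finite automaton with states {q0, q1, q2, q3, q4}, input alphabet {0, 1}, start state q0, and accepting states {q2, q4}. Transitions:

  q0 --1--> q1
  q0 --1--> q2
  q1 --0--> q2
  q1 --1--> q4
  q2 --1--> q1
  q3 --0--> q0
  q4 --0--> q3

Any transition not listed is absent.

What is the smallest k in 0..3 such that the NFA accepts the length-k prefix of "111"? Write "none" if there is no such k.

1

Start in {q0}.
Read '1': {q0} → {q1, q2}.
None of the earlier sets intersect F, but {q1, q2} does.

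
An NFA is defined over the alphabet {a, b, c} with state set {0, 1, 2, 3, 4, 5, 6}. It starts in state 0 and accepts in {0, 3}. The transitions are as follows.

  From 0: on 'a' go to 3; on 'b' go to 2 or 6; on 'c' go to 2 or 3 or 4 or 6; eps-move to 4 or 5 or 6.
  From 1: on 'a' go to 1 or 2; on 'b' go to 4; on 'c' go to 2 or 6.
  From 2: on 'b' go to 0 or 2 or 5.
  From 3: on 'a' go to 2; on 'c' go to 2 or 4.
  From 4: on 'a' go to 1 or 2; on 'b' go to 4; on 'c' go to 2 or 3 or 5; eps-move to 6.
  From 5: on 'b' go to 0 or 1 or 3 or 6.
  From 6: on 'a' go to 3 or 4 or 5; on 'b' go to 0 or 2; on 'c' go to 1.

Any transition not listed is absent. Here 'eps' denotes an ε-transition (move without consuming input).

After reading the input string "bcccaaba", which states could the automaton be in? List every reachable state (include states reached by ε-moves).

Start: ε-closure({0}) = {0, 4, 5, 6}.
Read 'b': 0→{2, 6}, 4→{4}, 5→{0, 1, 3, 6}, 6→{0, 2}; union {0, 1, 2, 3, 4, 6}; ε-closure = {0, 1, 2, 3, 4, 5, 6}.
Read 'c': 0→{2, 3, 4, 6}, 1→{2, 6}, 2→∅, 3→{2, 4}, 4→{2, 3, 5}, 5→∅, 6→{1}; now {1, 2, 3, 4, 5, 6}.
Read 'c': 1→{2, 6}, 2→∅, 3→{2, 4}, 4→{2, 3, 5}, 5→∅, 6→{1}; now {1, 2, 3, 4, 5, 6}.
Read 'c': 1→{2, 6}, 2→∅, 3→{2, 4}, 4→{2, 3, 5}, 5→∅, 6→{1}; now {1, 2, 3, 4, 5, 6}.
Read 'a': 1→{1, 2}, 2→∅, 3→{2}, 4→{1, 2}, 5→∅, 6→{3, 4, 5}; union {1, 2, 3, 4, 5}; ε-closure = {1, 2, 3, 4, 5, 6}.
Read 'a': 1→{1, 2}, 2→∅, 3→{2}, 4→{1, 2}, 5→∅, 6→{3, 4, 5}; union {1, 2, 3, 4, 5}; ε-closure = {1, 2, 3, 4, 5, 6}.
Read 'b': 1→{4}, 2→{0, 2, 5}, 3→∅, 4→{4}, 5→{0, 1, 3, 6}, 6→{0, 2}; now {0, 1, 2, 3, 4, 5, 6}.
Read 'a': 0→{3}, 1→{1, 2}, 2→∅, 3→{2}, 4→{1, 2}, 5→∅, 6→{3, 4, 5}; union {1, 2, 3, 4, 5}; ε-closure = {1, 2, 3, 4, 5, 6}.

{1, 2, 3, 4, 5, 6}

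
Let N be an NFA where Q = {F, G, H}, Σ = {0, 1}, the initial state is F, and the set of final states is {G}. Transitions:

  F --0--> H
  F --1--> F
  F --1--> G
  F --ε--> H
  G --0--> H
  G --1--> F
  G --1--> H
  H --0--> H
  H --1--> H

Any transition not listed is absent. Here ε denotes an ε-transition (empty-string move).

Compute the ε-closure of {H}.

{H}

Begin with {H}.
No ε-moves leave this set, so the closure equals the set itself.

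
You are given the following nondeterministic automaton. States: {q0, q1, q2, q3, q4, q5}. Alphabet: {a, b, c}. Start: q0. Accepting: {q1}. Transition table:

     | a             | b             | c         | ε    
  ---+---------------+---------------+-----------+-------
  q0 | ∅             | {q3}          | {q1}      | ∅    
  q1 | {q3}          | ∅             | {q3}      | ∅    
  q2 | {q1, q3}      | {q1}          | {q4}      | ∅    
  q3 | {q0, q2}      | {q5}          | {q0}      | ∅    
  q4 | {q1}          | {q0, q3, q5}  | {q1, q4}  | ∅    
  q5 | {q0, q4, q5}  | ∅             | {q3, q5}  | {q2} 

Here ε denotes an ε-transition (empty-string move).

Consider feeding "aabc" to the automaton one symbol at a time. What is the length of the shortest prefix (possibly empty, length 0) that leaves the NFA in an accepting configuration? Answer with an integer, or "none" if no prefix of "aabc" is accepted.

none

Start in {q0}.
Read 'a': {q0} → ∅.
The set is empty and remains empty for the remaining 3 symbols.
No reachable set along the way intersects F.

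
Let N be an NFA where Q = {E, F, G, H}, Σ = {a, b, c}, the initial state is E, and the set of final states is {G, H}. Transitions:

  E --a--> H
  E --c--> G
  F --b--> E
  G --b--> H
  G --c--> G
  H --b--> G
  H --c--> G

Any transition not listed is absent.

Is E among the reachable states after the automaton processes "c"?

No

Start in {E}.
Read 'c': E→{G}; now {G}.
State E is not in {G}.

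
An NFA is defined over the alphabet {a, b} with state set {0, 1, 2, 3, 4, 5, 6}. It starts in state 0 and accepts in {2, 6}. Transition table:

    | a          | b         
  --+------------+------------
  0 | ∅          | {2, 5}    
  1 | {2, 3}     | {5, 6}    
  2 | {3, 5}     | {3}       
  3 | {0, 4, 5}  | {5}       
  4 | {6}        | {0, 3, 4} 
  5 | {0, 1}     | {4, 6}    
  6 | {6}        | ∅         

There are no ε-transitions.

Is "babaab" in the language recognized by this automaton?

Start in {0}.
Read 'b': 0→{2, 5}; now {2, 5}.
Read 'a': 2→{3, 5}, 5→{0, 1}; now {0, 1, 3, 5}.
Read 'b': 0→{2, 5}, 1→{5, 6}, 3→{5}, 5→{4, 6}; now {2, 4, 5, 6}.
Read 'a': 2→{3, 5}, 4→{6}, 5→{0, 1}, 6→{6}; now {0, 1, 3, 5, 6}.
Read 'a': 0→∅, 1→{2, 3}, 3→{0, 4, 5}, 5→{0, 1}, 6→{6}; now {0, 1, 2, 3, 4, 5, 6}.
Read 'b': 0→{2, 5}, 1→{5, 6}, 2→{3}, 3→{5}, 4→{0, 3, 4}, 5→{4, 6}, 6→∅; now {0, 2, 3, 4, 5, 6}.
The final set {0, 2, 3, 4, 5, 6} contains the accepting states 2, 6.

Yes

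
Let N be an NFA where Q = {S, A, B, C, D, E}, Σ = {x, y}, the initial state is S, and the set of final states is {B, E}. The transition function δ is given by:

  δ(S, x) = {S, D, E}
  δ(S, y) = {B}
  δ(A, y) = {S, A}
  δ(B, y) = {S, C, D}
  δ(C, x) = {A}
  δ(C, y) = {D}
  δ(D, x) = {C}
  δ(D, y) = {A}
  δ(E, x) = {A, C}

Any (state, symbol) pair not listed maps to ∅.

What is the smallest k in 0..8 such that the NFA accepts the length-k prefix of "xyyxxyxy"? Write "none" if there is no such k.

Start in {S}.
Read 'x': S→{S, D, E}; now {S, D, E}.
None of the earlier sets intersect F, but {S, D, E} does.

1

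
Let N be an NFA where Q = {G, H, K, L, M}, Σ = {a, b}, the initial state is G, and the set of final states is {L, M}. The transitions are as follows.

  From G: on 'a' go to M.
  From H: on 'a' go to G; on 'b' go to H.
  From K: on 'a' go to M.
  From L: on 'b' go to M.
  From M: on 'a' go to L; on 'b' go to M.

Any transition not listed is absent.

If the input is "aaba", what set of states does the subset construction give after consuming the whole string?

{L}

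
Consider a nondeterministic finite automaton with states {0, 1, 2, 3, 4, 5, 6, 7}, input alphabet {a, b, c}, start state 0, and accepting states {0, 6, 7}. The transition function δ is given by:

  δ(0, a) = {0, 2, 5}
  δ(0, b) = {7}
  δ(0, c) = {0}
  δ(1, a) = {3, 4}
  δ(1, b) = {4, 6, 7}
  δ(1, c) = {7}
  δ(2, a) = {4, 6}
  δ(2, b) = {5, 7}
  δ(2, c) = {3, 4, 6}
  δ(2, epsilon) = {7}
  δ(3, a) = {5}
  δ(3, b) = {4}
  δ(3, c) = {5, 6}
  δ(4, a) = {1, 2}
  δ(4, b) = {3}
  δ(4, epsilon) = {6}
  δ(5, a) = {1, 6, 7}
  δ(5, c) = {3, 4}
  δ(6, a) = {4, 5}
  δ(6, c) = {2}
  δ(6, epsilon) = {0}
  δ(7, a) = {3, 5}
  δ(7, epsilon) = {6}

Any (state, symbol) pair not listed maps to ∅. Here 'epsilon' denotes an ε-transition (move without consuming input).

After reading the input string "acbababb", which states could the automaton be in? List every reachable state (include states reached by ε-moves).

Start in {0}.
Read 'a': 0→{0, 2, 5}; union {0, 2, 5}; ε-closure = {0, 2, 5, 6, 7}.
Read 'c': 0→{0}, 2→{3, 4, 6}, 5→{3, 4}, 6→{2}, 7→∅; union {0, 2, 3, 4, 6}; ε-closure = {0, 2, 3, 4, 6, 7}.
Read 'b': 0→{7}, 2→{5, 7}, 3→{4}, 4→{3}, 6→∅, 7→∅; union {3, 4, 5, 7}; ε-closure = {0, 3, 4, 5, 6, 7}.
Read 'a': 0→{0, 2, 5}, 3→{5}, 4→{1, 2}, 5→{1, 6, 7}, 6→{4, 5}, 7→{3, 5}; now {0, 1, 2, 3, 4, 5, 6, 7}.
Read 'b': 0→{7}, 1→{4, 6, 7}, 2→{5, 7}, 3→{4}, 4→{3}, 5→∅, 6→∅, 7→∅; union {3, 4, 5, 6, 7}; ε-closure = {0, 3, 4, 5, 6, 7}.
Read 'a': 0→{0, 2, 5}, 3→{5}, 4→{1, 2}, 5→{1, 6, 7}, 6→{4, 5}, 7→{3, 5}; now {0, 1, 2, 3, 4, 5, 6, 7}.
Read 'b': 0→{7}, 1→{4, 6, 7}, 2→{5, 7}, 3→{4}, 4→{3}, 5→∅, 6→∅, 7→∅; union {3, 4, 5, 6, 7}; ε-closure = {0, 3, 4, 5, 6, 7}.
Read 'b': 0→{7}, 3→{4}, 4→{3}, 5→∅, 6→∅, 7→∅; union {3, 4, 7}; ε-closure = {0, 3, 4, 6, 7}.

{0, 3, 4, 6, 7}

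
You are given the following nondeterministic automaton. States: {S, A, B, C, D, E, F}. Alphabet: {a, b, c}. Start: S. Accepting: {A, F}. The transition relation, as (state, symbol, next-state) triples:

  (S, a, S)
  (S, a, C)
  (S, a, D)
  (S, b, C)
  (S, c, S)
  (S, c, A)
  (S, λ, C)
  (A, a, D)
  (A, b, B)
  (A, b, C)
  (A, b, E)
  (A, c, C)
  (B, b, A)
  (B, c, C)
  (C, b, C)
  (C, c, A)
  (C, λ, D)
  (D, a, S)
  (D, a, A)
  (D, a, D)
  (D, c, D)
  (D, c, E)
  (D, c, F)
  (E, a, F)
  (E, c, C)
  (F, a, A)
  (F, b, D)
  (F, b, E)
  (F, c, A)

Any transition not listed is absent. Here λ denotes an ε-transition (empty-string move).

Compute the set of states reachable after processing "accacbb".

{A, C, D}

Start: ε-closure({S}) = {S, C, D}.
Read 'a': {S, C, D} → {S, A, C, D}.
Read 'c': {S, A, C, D} → {S, A, C, D, E, F}.
Read 'c': {S, A, C, D, E, F} → {S, A, C, D, E, F}.
Read 'a': {S, A, C, D, E, F} → {S, A, C, D, F}.
Read 'c': {S, A, C, D, F} → {S, A, C, D, E, F}.
Read 'b': {S, A, C, D, E, F} → {B, C, D, E}.
Read 'b': {B, C, D, E} → {A, C, D}.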